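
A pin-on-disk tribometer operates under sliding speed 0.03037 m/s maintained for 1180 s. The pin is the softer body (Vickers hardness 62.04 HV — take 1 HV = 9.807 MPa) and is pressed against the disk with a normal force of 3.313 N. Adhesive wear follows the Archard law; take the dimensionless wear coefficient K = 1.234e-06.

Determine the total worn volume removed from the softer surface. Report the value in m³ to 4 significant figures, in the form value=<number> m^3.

value=2.408e-13 m^3

Each operation carries full precision — intermediate values are shown rounded; a single final rounding, at 4 significant figures.
Distance covered L = v·t = 0.03037 m/s × 1180 s = 35.84 m.
Hardness H = 62.04 HV × 9.807 MPa/HV = 608.4 MPa = 6.084e+08 Pa.
Restated in SI base units: W = 3.313 N, H = 6.084e+08 Pa, K = 1.234e-06.
Worn volume V = K·W·L/H = 1.234e-06 · 3.313 · 35.84 / 6.084e+08 = 2.408e-13 m³.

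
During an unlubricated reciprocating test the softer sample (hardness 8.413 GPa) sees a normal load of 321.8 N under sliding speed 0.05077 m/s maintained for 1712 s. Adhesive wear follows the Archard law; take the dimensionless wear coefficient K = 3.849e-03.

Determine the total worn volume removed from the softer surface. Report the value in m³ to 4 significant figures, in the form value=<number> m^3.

value=1.280e-08 m^3

Every step runs at exact precision; quoted intermediates are rounded. Rounded just once, at four significant digits.
Distance L = v·t = 0.05077 m/s × 1712 s = 86.92 m.
Hardness H = 8.413 GPa = 8.413e+09 Pa.
SI base units throughout: W = 321.8 N, H = 8.413e+09 Pa, K = 3.849e-03.
The Archard volume V = K·W·L/H = 3.849e-03 · 321.8 · 86.92 / 8.413e+09 = 1.280e-08 m³.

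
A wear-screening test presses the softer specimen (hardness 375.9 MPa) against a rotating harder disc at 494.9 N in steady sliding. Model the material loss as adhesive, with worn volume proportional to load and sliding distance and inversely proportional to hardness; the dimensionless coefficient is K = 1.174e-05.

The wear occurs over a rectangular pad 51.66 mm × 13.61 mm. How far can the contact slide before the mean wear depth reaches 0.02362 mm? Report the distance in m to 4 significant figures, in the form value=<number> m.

Every step maintains exact precision — quoted intermediates are rounded — one final rounding: four significant figures.
Convert: Hardness H = 375.9 MPa = 3.759e+08 Pa.
Convert: Pad sides 51.66 mm × 13.61 mm = 0.05166 m × 0.01361 m. Contact area A = 0.05166 m × 0.01361 m = 7.031e-04 m².
Convert: Depth limit h_lim = 0.02362 mm = 2.362e-05 m.
Expressed in SI base units: W = 494.9 N, H = 3.759e+08 Pa, K = 1.174e-05.
Permissible volume V_lim = h_lim·A = 2.362e-05 · 7.031e-04 = 1.661e-08 m³.
Life L = V_lim·H/(K·W) = 1.661e-08 · 3.759e+08 / (1.174e-05 · 494.9) = 1074 m.

value=1074 m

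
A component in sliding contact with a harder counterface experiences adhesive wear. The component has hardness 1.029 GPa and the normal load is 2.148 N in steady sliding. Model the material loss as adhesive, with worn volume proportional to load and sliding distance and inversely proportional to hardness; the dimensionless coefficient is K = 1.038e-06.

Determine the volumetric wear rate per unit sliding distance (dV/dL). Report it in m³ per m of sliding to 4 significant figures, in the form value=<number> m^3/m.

value=2.167e-15 m^3/m

Printed values are rounded; each operation runs at full float precision — a lone final rounding, at 4 significant digits.
Convert: Hardness H = 1.029 GPa = 1.029e+09 Pa.
In SI base units, W = 2.148 N, H = 1.029e+09 Pa, K = 1.038e-06.
The wear rate dV/dL = K·W/H (independent of L): 1.038e-06 · 2.148 / 1.029e+09 = 2.167e-15 m³/m.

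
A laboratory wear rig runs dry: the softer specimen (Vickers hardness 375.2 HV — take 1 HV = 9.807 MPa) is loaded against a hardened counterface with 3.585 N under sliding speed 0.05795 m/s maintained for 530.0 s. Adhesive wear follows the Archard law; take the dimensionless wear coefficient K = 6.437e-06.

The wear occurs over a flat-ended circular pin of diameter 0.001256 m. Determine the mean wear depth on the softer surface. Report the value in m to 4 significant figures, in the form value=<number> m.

Printed values are rounded — all working math runs at full float precision — one final rounding, at 4 significant figures.
Total distance L = v·t = 0.05795 m/s × 530.0 s = 30.71 m.
Hardness H = 375.2 HV × 9.807 MPa/HV = 3680 MPa = 3.680e+09 Pa.
Contact area A = π·d²/4 = π·(0.001256 m)²/4 = 1.239e-06 m².
In SI base units: W = 3.585 N, H = 3.680e+09 Pa, K = 6.437e-06.
Wear volume V = K·W·L/H = 6.437e-06 · 3.585 · 30.71 / 3.680e+09 = 1.926e-13 m³.
Depth h = V/A = 1.926e-13 / 1.239e-06 = 1.555e-07 m.

value=1.555e-07 m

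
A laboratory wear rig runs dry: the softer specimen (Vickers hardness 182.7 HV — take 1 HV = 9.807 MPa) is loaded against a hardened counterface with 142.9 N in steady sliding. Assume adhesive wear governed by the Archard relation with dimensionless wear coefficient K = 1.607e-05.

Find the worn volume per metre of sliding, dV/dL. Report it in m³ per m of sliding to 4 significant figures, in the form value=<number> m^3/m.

Displayed values are rounded — every step holds exact precision, and rounded just once: four significant digits.
Convert: Hardness H = 182.7 HV × 9.807 MPa/HV = 1792 MPa = 1.792e+09 Pa.
As SI base values: W = 142.9 N, H = 1.792e+09 Pa, K = 1.607e-05.
Volumetric rate dV/dL = K·W/H: 1.607e-05 · 142.9 / 1.792e+09 = 1.282e-12 m³/m.

value=1.282e-12 m^3/m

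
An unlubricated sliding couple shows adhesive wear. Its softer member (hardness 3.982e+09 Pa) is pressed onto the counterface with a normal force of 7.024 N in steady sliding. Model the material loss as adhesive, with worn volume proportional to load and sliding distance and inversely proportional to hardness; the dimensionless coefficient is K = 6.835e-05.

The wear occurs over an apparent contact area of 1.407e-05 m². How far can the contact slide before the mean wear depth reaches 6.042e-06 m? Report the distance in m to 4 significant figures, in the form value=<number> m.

The intermediates are shown rounded; all arithmetic keeps exact precision — a single final rounding, at 4 significant figures.
SI base units throughout: W = 7.024 N, H = 3.982e+09 Pa, K = 6.835e-05.
Wearable volume V_lim = h_lim·A = 6.042e-06 · 1.407e-05 = 8.501e-11 m³.
Life L = V_lim·H/(K·W) = 8.501e-11 · 3.982e+09 / (6.835e-05 · 7.024) = 705.1 m.

value=705.1 m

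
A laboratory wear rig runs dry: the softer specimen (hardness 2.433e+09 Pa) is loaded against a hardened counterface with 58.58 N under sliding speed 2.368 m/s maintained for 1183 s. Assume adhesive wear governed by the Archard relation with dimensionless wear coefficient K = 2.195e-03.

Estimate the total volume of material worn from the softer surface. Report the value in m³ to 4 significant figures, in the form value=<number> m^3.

value=1.480e-07 m^3

Shown intermediates are rounded; every step maintains exact precision — rounded just once, at four significant digits.
Convert: Total distance L = v·t = 2.368 m/s × 1183 s = 2801 m.
Collected in SI base units: W = 58.58 N, H = 2.433e+09 Pa, K = 2.195e-03.
Wear volume V = K·W·L/H = 2.195e-03 · 58.58 · 2801 / 2.433e+09 = 1.480e-07 m³.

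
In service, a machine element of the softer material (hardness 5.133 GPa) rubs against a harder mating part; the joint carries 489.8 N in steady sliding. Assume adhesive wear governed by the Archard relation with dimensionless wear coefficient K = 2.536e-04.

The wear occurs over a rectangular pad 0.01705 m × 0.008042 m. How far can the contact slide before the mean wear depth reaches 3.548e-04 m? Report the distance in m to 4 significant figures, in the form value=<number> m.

Intermediates are displayed rounded; each operation runs at full precision, and rounded just once to four significant digits.
Convert: Hardness H = 5.133 GPa = 5.133e+09 Pa.
Convert: Contact area A = 0.01705 m × 0.008042 m = 1.371e-04 m².
As SI base values: W = 489.8 N, H = 5.133e+09 Pa, K = 2.536e-04.
Wearable volume V_lim = h_lim·A = 3.548e-04 · 1.371e-04 = 4.865e-08 m³.
Thus life L = V_lim·H/(K·W) = 4.865e-08 · 5.133e+09 / (2.536e-04 · 489.8) = 2010 m.

value=2010 m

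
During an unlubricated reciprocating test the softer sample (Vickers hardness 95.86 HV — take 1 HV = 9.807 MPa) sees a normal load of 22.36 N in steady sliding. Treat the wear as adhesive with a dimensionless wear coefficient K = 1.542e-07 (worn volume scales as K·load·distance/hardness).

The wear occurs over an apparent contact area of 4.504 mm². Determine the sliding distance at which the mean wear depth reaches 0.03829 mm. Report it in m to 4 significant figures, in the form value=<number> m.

Every step maintains exact precision, and the intermediates appear rounded — a single final rounding, at 4 significant digits.
Hardness H = 95.86 HV × 9.807 MPa/HV = 940.1 MPa = 9.401e+08 Pa.
Contact area A = 4.504 mm² = 4.504e-06 m².
Depth limit h_lim = 0.03829 mm = 3.829e-05 m.
As SI base values: W = 22.36 N, H = 9.401e+08 Pa, K = 1.542e-07.
Limit volume V_lim = h_lim·A = 3.829e-05 · 4.504e-06 = 1.725e-10 m³.
Thus life L = V_lim·H/(K·W) = 1.725e-10 · 9.401e+08 / (1.542e-07 · 22.36) = 4.702e+04 m.

value=4.702e+04 m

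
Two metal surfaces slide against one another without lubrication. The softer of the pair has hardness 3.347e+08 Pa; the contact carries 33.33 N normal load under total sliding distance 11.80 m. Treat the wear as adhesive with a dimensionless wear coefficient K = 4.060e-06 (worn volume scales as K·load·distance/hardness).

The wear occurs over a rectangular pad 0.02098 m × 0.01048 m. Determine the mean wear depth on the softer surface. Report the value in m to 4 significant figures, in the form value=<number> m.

All arithmetic runs at full precision; intermediate values are displayed rounded — one last rounding to four significant digits.
Convert: Contact area A = 0.02098 m × 0.01048 m = 2.199e-04 m².
In SI base units: W = 33.33 N, H = 3.347e+08 Pa, K = 4.060e-06.
Archard volume V = K·W·L/H = 4.060e-06 · 33.33 · 11.80 / 3.347e+08 = 4.771e-12 m³.
Depth h = V/A = 4.771e-12 / 2.199e-04 = 2.170e-08 m.

value=2.170e-08 m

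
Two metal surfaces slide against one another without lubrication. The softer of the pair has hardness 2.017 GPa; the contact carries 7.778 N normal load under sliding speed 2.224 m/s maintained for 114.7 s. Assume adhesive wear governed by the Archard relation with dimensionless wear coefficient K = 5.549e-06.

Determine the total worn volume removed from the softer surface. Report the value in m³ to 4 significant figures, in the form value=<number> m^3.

Quoted intermediates are rounded; all arithmetic runs at full float precision — a lone final rounding, at four significant digits.
Distance covered L = v·t = 2.224 m/s × 114.7 s = 255.1 m.
Hardness H = 2.017 GPa = 2.017e+09 Pa.
Expressed in SI base units: W = 7.778 N, H = 2.017e+09 Pa, K = 5.549e-06.
Volume removed: V = K·W·L/H = 5.549e-06 · 7.778 · 255.1 / 2.017e+09 = 5.459e-12 m³.

value=5.459e-12 m^3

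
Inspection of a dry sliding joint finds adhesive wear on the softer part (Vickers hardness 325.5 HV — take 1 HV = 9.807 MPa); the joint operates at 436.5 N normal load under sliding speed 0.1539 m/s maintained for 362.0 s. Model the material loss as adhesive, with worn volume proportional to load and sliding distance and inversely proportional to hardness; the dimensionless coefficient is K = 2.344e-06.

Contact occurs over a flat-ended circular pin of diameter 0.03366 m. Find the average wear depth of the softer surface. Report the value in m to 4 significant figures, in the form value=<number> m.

value=2.007e-08 m

The intermediates are displayed rounded — all arithmetic runs at full precision — a lone final rounding, at four significant digits.
Distance covered L = v·t = 0.1539 m/s × 362.0 s = 55.71 m.
Hardness H = 325.5 HV × 9.807 MPa/HV = 3192 MPa = 3.192e+09 Pa.
Contact area A = π·d²/4 = π·(0.03366 m)²/4 = 8.899e-04 m².
In SI base units, W = 436.5 N, H = 3.192e+09 Pa, K = 2.344e-06.
Archard volume V = K·W·L/H = 2.344e-06 · 436.5 · 55.71 / 3.192e+09 = 1.786e-11 m³.
Mean depth h = V/A = 1.786e-11 / 8.899e-04 = 2.007e-08 m.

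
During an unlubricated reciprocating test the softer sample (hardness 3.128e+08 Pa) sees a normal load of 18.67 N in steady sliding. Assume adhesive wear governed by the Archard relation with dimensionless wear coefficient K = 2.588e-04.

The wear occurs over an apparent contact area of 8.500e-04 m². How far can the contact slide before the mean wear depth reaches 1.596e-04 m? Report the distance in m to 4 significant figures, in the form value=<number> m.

value=8782 m

The algebra runs at full precision. Shown intermediates are rounded. Rounded once at the end: 4 significant figures.
In SI base units, W = 18.67 N, H = 3.128e+08 Pa, K = 2.588e-04.
Allowed volume V_lim = h_lim·A = 1.596e-04 · 8.500e-04 = 1.357e-07 m³.
Sliding life L = V_lim·H/(K·W) = 1.357e-07 · 3.128e+08 / (2.588e-04 · 18.67) = 8782 m.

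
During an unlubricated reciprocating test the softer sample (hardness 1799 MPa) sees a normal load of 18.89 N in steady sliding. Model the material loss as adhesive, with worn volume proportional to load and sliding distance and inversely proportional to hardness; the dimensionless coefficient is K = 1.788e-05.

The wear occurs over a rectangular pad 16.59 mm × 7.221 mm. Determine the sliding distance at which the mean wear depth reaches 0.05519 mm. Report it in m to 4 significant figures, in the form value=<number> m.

All working math runs at full float precision; intermediates appear rounded. Rounded just once: 4 significant digits.
Convert: Hardness H = 1799 MPa = 1.799e+09 Pa.
Convert: Pad sides 16.59 mm × 7.221 mm = 0.01659 m × 0.007221 m. Contact area A = 0.01659 m × 0.007221 m = 1.198e-04 m².
Convert: Depth limit h_lim = 0.05519 mm = 5.519e-05 m.
SI base units throughout: W = 18.89 N, H = 1.799e+09 Pa, K = 1.788e-05.
Limit volume V_lim = h_lim·A = 5.519e-05 · 1.198e-04 = 6.612e-09 m³.
Life L = V_lim·H/(K·W) = 6.612e-09 · 1.799e+09 / (1.788e-05 · 18.89) = 3.522e+04 m.

value=3.522e+04 m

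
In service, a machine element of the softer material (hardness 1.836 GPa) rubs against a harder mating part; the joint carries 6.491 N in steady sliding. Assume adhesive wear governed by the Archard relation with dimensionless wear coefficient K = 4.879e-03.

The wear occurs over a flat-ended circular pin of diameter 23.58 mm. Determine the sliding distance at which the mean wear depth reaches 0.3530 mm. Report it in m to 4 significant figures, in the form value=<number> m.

value=8937 m

Intermediates are printed rounded. All arithmetic runs at exact precision — rounded once at the end, at four significant digits.
Hardness H = 1.836 GPa = 1.836e+09 Pa.
Pin diameter d = 23.58 mm = 0.02358 m. Contact area A = π·d²/4 = π·(0.02358 m)²/4 = 4.367e-04 m².
Depth limit h_lim = 0.3530 mm = 3.530e-04 m.
SI base units throughout: W = 6.491 N, H = 1.836e+09 Pa, K = 4.879e-03.
At the depth limit, V_lim = h_lim·A = 3.530e-04 · 4.367e-04 = 1.542e-07 m³.
Sliding life L = V_lim·H/(K·W) = 1.542e-07 · 1.836e+09 / (4.879e-03 · 6.491) = 8937 m.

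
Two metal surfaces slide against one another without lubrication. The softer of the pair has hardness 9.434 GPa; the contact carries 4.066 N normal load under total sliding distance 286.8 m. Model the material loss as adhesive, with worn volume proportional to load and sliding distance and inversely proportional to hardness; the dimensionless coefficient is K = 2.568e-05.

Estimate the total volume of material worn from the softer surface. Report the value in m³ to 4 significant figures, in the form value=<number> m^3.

value=3.174e-12 m^3

Intermediate values are printed rounded; the algebra keeps full precision — rounded once at the end: 4 significant digits.
Convert: Hardness H = 9.434 GPa = 9.434e+09 Pa.
As SI base values: W = 4.066 N, H = 9.434e+09 Pa, K = 2.568e-05.
The Archard volume V = K·W·L/H = 2.568e-05 · 4.066 · 286.8 / 9.434e+09 = 3.174e-12 m³.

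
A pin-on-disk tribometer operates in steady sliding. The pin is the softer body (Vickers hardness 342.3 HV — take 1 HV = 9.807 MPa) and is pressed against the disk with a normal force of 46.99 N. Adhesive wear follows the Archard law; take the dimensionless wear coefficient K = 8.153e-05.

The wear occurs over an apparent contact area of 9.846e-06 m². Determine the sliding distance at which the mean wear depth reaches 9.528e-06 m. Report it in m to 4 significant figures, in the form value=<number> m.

All arithmetic holds exact precision — intermediate values are printed rounded. Rounded just once: 4 significant figures.
Hardness H = 342.3 HV × 9.807 MPa/HV = 3357 MPa = 3.357e+09 Pa.
In SI base units, W = 46.99 N, H = 3.357e+09 Pa, K = 8.153e-05.
Wearable volume V_lim = h_lim·A = 9.528e-06 · 9.846e-06 = 9.381e-11 m³.
Life L = V_lim·H/(K·W) = 9.381e-11 · 3.357e+09 / (8.153e-05 · 46.99) = 82.20 m.

value=82.20 m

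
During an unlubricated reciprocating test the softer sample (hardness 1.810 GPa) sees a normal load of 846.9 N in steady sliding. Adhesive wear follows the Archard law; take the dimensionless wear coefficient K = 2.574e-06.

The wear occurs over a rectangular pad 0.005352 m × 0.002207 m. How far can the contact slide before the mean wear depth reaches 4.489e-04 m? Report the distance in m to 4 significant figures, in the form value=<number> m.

The computation runs at exact precision — intermediates appear rounded; a single final rounding: four significant digits.
Convert: Hardness H = 1.810 GPa = 1.810e+09 Pa.
Convert: Contact area A = 0.005352 m × 0.002207 m = 1.181e-05 m².
Expressed in SI base units: W = 846.9 N, H = 1.810e+09 Pa, K = 2.574e-06.
Wearable volume V_lim = h_lim·A = 4.489e-04 · 1.181e-05 = 5.302e-09 m³.
Thus life L = V_lim·H/(K·W) = 5.302e-09 · 1.810e+09 / (2.574e-06 · 846.9) = 4403 m.

value=4403 m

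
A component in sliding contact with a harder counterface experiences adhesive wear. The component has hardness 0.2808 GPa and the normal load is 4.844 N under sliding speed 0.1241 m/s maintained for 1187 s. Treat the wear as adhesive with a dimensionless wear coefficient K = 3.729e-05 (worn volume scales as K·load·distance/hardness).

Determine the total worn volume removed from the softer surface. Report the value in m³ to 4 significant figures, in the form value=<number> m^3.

Intermediates are printed rounded — the computation carries exact precision; one last rounding to four significant digits.
Convert: Distance covered L = v·t = 0.1241 m/s × 1187 s = 147.3 m.
Convert: Hardness H = 0.2808 GPa = 2.808e+08 Pa.
Restated in SI base units: W = 4.844 N, H = 2.808e+08 Pa, K = 3.729e-05.
The Archard volume V = K·W·L/H = 3.729e-05 · 4.844 · 147.3 / 2.808e+08 = 9.476e-11 m³.

value=9.476e-11 m^3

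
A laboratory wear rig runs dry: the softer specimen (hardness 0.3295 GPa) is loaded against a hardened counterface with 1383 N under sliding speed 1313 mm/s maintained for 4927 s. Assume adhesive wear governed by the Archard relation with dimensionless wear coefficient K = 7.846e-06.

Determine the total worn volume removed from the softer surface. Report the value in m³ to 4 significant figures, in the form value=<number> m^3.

value=2.130e-07 m^3

All arithmetic maintains full precision — intermediate values are shown rounded. Rounded just once to 4 significant figures.
Sliding speed v = 1313 mm/s = 1.313 m/s. Distance covered L = v·t = 1.313 m/s × 4927 s = 6469 m.
Hardness H = 0.3295 GPa = 3.295e+08 Pa.
As SI base values: W = 1383 N, H = 3.295e+08 Pa, K = 7.846e-06.
Archard relation: V = K·W·L/H = 7.846e-06 · 1383 · 6469 / 3.295e+08 = 2.130e-07 m³.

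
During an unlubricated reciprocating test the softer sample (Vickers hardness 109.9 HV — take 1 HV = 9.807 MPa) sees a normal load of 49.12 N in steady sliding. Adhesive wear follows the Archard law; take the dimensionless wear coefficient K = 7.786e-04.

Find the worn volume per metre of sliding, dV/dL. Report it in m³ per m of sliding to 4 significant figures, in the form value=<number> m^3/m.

Every step maintains full precision. The intermediates are printed rounded; one last rounding: 4 significant digits.
Convert: Hardness H = 109.9 HV × 9.807 MPa/HV = 1078 MPa = 1.078e+09 Pa.
As SI base values: W = 49.12 N, H = 1.078e+09 Pa, K = 7.786e-04.
Wear rate dV/dL = K·W/H (no L dependence): 7.786e-04 · 49.12 / 1.078e+09 = 3.548e-11 m³/m.

value=3.548e-11 m^3/m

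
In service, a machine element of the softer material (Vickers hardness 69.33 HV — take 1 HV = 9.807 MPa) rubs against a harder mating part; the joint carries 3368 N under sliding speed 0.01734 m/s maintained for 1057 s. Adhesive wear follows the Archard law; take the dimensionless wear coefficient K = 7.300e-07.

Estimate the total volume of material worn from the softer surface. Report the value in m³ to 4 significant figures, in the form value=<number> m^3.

value=6.628e-11 m^3

Intermediates are displayed rounded; every step holds full float precision. Rounded just once: four significant digits.
Convert: Distance L = v·t = 0.01734 m/s × 1057 s = 18.33 m.
Convert: Hardness H = 69.33 HV × 9.807 MPa/HV = 679.9 MPa = 6.799e+08 Pa.
Expressed in SI base units: W = 3368 N, H = 6.799e+08 Pa, K = 7.300e-07.
Archard relation: V = K·W·L/H = 7.300e-07 · 3368 · 18.33 / 6.799e+08 = 6.628e-11 m³.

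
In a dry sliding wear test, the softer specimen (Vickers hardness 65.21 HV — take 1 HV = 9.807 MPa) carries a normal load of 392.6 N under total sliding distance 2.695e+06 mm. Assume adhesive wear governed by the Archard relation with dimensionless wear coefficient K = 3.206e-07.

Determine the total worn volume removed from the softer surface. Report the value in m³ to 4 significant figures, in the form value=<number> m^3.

Every step holds full precision, and the intermediates are shown rounded — a single final rounding: 4 significant digits.
Convert: Sliding distance L = 2.695e+06 mm = 2695 m.
Convert: Hardness H = 65.21 HV × 9.807 MPa/HV = 639.5 MPa = 6.395e+08 Pa.
As SI base values: W = 392.6 N, H = 6.395e+08 Pa, K = 3.206e-07.
The Archard volume V = K·W·L/H = 3.206e-07 · 392.6 · 2695 / 6.395e+08 = 5.304e-10 m³.

value=5.304e-10 m^3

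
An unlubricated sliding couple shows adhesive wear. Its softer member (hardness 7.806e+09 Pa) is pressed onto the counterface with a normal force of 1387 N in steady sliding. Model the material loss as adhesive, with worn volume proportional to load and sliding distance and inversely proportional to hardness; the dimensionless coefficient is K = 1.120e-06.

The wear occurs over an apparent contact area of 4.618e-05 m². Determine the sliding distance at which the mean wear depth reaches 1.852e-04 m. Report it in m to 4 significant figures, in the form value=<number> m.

value=4.298e+04 m

Intermediates are shown rounded — the computation maintains full float precision. Rounded just once to four significant digits.
Expressed in SI base units: W = 1387 N, H = 7.806e+09 Pa, K = 1.120e-06.
Allowed volume V_lim = h_lim·A = 1.852e-04 · 4.618e-05 = 8.553e-09 m³.
Sliding life L = V_lim·H/(K·W) = 8.553e-09 · 7.806e+09 / (1.120e-06 · 1387) = 4.298e+04 m.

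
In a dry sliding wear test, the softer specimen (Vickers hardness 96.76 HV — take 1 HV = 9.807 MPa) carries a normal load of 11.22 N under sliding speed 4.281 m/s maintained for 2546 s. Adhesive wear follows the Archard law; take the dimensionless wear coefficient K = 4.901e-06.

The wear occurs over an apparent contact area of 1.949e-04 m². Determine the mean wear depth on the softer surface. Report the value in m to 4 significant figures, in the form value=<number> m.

Intermediates are shown rounded; the computation holds full precision; one final rounding: 4 significant digits.
Convert: Sliding distance L = v·t = 4.281 m/s × 2546 s = 1.090e+04 m.
Convert: Hardness H = 96.76 HV × 9.807 MPa/HV = 948.9 MPa = 9.489e+08 Pa.
SI base units throughout: W = 11.22 N, H = 9.489e+08 Pa, K = 4.901e-06.
Worn volume V = K·W·L/H = 4.901e-06 · 11.22 · 1.090e+04 / 9.489e+08 = 6.316e-10 m³.
Mean depth h = V/A = 6.316e-10 / 1.949e-04 = 3.241e-06 m.

value=3.241e-06 m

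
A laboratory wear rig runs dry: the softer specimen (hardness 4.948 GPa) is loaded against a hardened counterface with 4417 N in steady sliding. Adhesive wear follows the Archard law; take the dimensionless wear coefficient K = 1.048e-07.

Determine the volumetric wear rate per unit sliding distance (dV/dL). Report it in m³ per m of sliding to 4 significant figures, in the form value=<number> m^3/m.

value=9.355e-14 m^3/m

Each operation runs at exact precision; intermediate values are shown rounded — one final rounding, at four significant digits.
Hardness H = 4.948 GPa = 4.948e+09 Pa.
In SI base units: W = 4417 N, H = 4.948e+09 Pa, K = 1.048e-07.
Wear rate dV/dL = K·W/H: 1.048e-07 · 4417 / 4.948e+09 = 9.355e-14 m³/m.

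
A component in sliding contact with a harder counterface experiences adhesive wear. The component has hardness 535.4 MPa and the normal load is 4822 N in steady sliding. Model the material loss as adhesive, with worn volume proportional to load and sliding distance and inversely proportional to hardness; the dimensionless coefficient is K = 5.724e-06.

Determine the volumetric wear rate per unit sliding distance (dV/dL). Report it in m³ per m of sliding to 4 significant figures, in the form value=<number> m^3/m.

The intermediates appear rounded — every step maintains full float precision — one last rounding, at 4 significant digits.
Convert: Hardness H = 535.4 MPa = 5.354e+08 Pa.
As SI base values: W = 4822 N, H = 5.354e+08 Pa, K = 5.724e-06.
Volumetric rate dV/dL = K·W/H — distance-free: 5.724e-06 · 4822 / 5.354e+08 = 5.155e-11 m³/m.

value=5.155e-11 m^3/m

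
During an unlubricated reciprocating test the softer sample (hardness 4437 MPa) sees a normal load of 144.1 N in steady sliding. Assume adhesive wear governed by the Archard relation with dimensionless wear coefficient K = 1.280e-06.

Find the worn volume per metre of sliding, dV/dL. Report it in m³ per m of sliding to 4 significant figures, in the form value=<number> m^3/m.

value=4.157e-14 m^3/m

Intermediate values appear rounded. The computation carries full precision, and rounded just once to 4 significant figures.
Convert: Hardness H = 4437 MPa = 4.437e+09 Pa.
Restated in SI base units: W = 144.1 N, H = 4.437e+09 Pa, K = 1.280e-06.
Volumetric rate dV/dL = K·W/H, so: 1.280e-06 · 144.1 / 4.437e+09 = 4.157e-14 m³/m.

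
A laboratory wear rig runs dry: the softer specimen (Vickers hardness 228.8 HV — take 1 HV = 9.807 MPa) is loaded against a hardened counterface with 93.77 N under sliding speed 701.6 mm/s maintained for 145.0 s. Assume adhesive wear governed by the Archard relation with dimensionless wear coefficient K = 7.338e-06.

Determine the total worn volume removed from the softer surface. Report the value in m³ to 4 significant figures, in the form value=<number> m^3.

value=3.120e-11 m^3

The algebra runs at exact precision. Shown intermediates are rounded, and a single final rounding: 4 significant figures.
Convert: Sliding speed v = 701.6 mm/s = 0.7016 m/s. The distance L = v·t = 0.7016 m/s × 145.0 s = 101.7 m.
Convert: Hardness H = 228.8 HV × 9.807 MPa/HV = 2244 MPa = 2.244e+09 Pa.
Working in SI base units: W = 93.77 N, H = 2.244e+09 Pa, K = 7.338e-06.
Apply Archard: V = K·W·L/H = 7.338e-06 · 93.77 · 101.7 / 2.244e+09 = 3.120e-11 m³.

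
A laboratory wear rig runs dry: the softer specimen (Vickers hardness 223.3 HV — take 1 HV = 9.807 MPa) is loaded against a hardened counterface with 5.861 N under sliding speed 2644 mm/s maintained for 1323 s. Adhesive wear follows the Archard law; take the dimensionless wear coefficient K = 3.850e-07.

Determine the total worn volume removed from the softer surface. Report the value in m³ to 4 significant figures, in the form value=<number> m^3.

value=3.604e-12 m^3

Intermediates appear rounded; all working math maintains full precision; a single final rounding, at 4 significant digits.
Sliding speed v = 2644 mm/s = 2.644 m/s. Distance L = v·t = 2.644 m/s × 1323 s = 3498 m.
Hardness H = 223.3 HV × 9.807 MPa/HV = 2190 MPa = 2.190e+09 Pa.
Restated in SI base units: W = 5.861 N, H = 2.190e+09 Pa, K = 3.850e-07.
Worn volume V = K·W·L/H = 3.850e-07 · 5.861 · 3498 / 2.190e+09 = 3.604e-12 m³.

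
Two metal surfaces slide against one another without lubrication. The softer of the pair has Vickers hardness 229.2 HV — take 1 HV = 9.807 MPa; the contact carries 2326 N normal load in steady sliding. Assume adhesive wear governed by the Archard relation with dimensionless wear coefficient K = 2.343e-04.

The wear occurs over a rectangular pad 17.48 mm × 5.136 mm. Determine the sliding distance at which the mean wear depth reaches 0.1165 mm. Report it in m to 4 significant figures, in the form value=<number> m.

value=43.14 m

Every step carries full precision; shown intermediates are rounded, and a single final rounding to 4 significant digits.
Hardness H = 229.2 HV × 9.807 MPa/HV = 2248 MPa = 2.248e+09 Pa.
Pad sides 17.48 mm × 5.136 mm = 0.01748 m × 0.005136 m. Contact area A = 0.01748 m × 0.005136 m = 8.978e-05 m².
Depth limit h_lim = 0.1165 mm = 1.165e-04 m.
Restated in SI base units: W = 2326 N, H = 2.248e+09 Pa, K = 2.343e-04.
Permissible volume V_lim = h_lim·A = 1.165e-04 · 8.978e-05 = 1.046e-08 m³.
Life L = V_lim·H/(K·W) = 1.046e-08 · 2.248e+09 / (2.343e-04 · 2326) = 43.14 m.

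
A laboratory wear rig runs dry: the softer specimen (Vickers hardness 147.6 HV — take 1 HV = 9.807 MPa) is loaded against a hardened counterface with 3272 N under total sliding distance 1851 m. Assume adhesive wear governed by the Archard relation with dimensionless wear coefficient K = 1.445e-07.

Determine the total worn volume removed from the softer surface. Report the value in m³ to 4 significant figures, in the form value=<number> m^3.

The computation maintains full precision; intermediates are shown rounded. Rounded just once, at 4 significant digits.
Hardness H = 147.6 HV × 9.807 MPa/HV = 1448 MPa = 1.448e+09 Pa.
As SI base values: W = 3272 N, H = 1.448e+09 Pa, K = 1.445e-07.
Worn volume V = K·W·L/H = 1.445e-07 · 3272 · 1851 / 1.448e+09 = 6.046e-10 m³.

value=6.046e-10 m^3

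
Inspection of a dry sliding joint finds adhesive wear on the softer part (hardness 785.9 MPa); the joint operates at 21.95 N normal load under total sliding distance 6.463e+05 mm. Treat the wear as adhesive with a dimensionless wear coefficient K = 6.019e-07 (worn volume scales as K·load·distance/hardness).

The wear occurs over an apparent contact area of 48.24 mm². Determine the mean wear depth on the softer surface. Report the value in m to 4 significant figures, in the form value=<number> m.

Every step runs at full precision. Intermediates are shown rounded; rounded once at the end, at 4 significant digits.
Convert: Distance L = 6.463e+05 mm = 646.3 m.
Convert: Hardness H = 785.9 MPa = 7.859e+08 Pa.
Convert: Contact area A = 48.24 mm² = 4.824e-05 m².
SI base units throughout: W = 21.95 N, H = 7.859e+08 Pa, K = 6.019e-07.
Volume removed: V = K·W·L/H = 6.019e-07 · 21.95 · 646.3 / 7.859e+08 = 1.086e-11 m³.
Depth h = V/A = 1.086e-11 / 4.824e-05 = 2.252e-07 m.

value=2.252e-07 m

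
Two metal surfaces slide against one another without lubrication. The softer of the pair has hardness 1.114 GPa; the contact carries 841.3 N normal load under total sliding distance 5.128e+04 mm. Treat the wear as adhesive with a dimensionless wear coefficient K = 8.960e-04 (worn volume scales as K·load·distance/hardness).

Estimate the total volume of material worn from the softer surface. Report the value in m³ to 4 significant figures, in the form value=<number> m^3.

Intermediate values appear rounded. The algebra runs at exact precision; rounded once at the end: four significant digits.
Convert: Distance covered L = 5.128e+04 mm = 51.28 m.
Convert: Hardness H = 1.114 GPa = 1.114e+09 Pa.
As SI base values: W = 841.3 N, H = 1.114e+09 Pa, K = 8.960e-04.
Apply Archard: V = K·W·L/H = 8.960e-04 · 841.3 · 51.28 / 1.114e+09 = 3.470e-08 m³.

value=3.470e-08 m^3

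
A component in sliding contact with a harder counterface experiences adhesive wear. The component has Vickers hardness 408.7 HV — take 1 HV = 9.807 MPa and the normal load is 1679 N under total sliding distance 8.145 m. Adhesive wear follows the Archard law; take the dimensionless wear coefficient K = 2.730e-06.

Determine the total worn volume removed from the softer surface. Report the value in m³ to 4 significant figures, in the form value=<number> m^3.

value=9.315e-12 m^3

The intermediates appear rounded. The computation keeps exact precision, and one final rounding, at four significant digits.
Hardness H = 408.7 HV × 9.807 MPa/HV = 4008 MPa = 4.008e+09 Pa.
In SI base units: W = 1679 N, H = 4.008e+09 Pa, K = 2.730e-06.
By Archard's law, V = K·W·L/H = 2.730e-06 · 1679 · 8.145 / 4.008e+09 = 9.315e-12 m³.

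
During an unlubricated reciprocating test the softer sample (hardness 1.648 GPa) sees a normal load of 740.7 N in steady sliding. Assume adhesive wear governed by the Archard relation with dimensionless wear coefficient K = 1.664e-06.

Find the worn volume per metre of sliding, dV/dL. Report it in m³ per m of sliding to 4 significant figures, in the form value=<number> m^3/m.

value=7.479e-13 m^3/m

Intermediates are shown rounded. Every step keeps full float precision, and a single final rounding, at 4 significant figures.
Hardness H = 1.648 GPa = 1.648e+09 Pa.
In SI base units: W = 740.7 N, H = 1.648e+09 Pa, K = 1.664e-06.
Wear rate dV/dL = K·W/H: 1.664e-06 · 740.7 / 1.648e+09 = 7.479e-13 m³/m.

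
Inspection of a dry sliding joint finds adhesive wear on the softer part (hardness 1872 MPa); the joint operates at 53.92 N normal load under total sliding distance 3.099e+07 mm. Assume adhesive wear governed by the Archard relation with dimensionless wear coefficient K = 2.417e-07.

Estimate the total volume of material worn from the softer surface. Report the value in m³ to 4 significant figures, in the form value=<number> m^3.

Intermediates are shown rounded; each operation holds exact precision, and one last rounding: 4 significant figures.
Convert: Distance L = 3.099e+07 mm = 3.099e+04 m.
Convert: Hardness H = 1872 MPa = 1.872e+09 Pa.
Restated in SI base units: W = 53.92 N, H = 1.872e+09 Pa, K = 2.417e-07.
By Archard's law, V = K·W·L/H = 2.417e-07 · 53.92 · 3.099e+04 / 1.872e+09 = 2.157e-10 m³.

value=2.157e-10 m^3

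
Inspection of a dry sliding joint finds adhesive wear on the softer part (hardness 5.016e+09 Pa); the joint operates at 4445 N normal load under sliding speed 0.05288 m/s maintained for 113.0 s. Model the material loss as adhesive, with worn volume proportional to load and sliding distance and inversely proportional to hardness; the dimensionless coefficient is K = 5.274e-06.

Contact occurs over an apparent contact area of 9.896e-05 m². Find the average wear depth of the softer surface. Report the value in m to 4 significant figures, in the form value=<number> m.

value=2.822e-07 m

Each operation holds full float precision; shown intermediates are rounded. Rounded just once, at four significant digits.
Distance covered L = v·t = 0.05288 m/s × 113.0 s = 5.975 m.
SI base units throughout: W = 4445 N, H = 5.016e+09 Pa, K = 5.274e-06.
By Archard's law, V = K·W·L/H = 5.274e-06 · 4445 · 5.975 / 5.016e+09 = 2.793e-11 m³.
Depth of wear h = V/A = 2.793e-11 / 9.896e-05 = 2.822e-07 m.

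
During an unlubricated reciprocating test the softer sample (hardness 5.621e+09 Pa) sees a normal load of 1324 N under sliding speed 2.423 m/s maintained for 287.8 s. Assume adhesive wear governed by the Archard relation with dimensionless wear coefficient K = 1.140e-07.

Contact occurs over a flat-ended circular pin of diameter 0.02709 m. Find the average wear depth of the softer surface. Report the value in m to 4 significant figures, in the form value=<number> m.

value=3.249e-08 m

Every step runs at full precision. The intermediates are displayed rounded — rounded once at the end, at 4 significant digits.
The distance L = v·t = 2.423 m/s × 287.8 s = 697.3 m.
Contact area A = π·d²/4 = π·(0.02709 m)²/4 = 5.764e-04 m².
In SI base units, W = 1324 N, H = 5.621e+09 Pa, K = 1.140e-07.
Archard relation: V = K·W·L/H = 1.140e-07 · 1324 · 697.3 / 5.621e+09 = 1.873e-11 m³.
Mean wear depth h = V/A = 1.873e-11 / 5.764e-04 = 3.249e-08 m.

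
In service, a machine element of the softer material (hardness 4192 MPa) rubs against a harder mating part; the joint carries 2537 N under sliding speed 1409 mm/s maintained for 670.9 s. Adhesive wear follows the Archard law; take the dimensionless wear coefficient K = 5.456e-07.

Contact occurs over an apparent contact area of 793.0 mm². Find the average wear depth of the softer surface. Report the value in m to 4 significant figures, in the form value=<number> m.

value=3.936e-07 m

Intermediates are displayed rounded — all arithmetic holds full float precision, and a single final rounding, at 4 significant digits.
Convert: Sliding speed v = 1409 mm/s = 1.409 m/s. The distance L = v·t = 1.409 m/s × 670.9 s = 945.3 m.
Convert: Hardness H = 4192 MPa = 4.192e+09 Pa.
Convert: Contact area A = 793.0 mm² = 7.930e-04 m².
Collected in SI base units: W = 2537 N, H = 4.192e+09 Pa, K = 5.456e-07.
By Archard's law, V = K·W·L/H = 5.456e-07 · 2537 · 945.3 / 4.192e+09 = 3.121e-10 m³.
Depth of wear h = V/A = 3.121e-10 / 7.930e-04 = 3.936e-07 m.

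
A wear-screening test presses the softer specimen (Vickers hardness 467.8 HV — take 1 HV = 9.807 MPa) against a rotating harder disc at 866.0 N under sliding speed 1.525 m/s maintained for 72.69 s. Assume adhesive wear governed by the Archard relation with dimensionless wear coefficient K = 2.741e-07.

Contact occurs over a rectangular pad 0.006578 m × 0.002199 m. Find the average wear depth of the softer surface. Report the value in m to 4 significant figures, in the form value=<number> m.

value=3.965e-07 m

Each operation maintains full precision; the intermediates are printed rounded; one last rounding, at 4 significant digits.
Path length L = v·t = 1.525 m/s × 72.69 s = 110.9 m.
Hardness H = 467.8 HV × 9.807 MPa/HV = 4588 MPa = 4.588e+09 Pa.
Contact area A = 0.006578 m × 0.002199 m = 1.447e-05 m².
Restated in SI base units: W = 866.0 N, H = 4.588e+09 Pa, K = 2.741e-07.
Volume removed: V = K·W·L/H = 2.741e-07 · 866.0 · 110.9 / 4.588e+09 = 5.736e-12 m³.
Mean depth h = V/A = 5.736e-12 / 1.447e-05 = 3.965e-07 m.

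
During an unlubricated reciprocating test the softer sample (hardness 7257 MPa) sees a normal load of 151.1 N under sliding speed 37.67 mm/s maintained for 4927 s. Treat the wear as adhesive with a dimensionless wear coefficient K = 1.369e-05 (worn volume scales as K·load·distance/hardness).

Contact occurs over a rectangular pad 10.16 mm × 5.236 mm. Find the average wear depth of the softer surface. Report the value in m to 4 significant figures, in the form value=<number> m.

value=9.945e-07 m

The computation carries full float precision, and the intermediates appear rounded. Rounded just once to 4 significant figures.
Convert: Sliding speed v = 37.67 mm/s = 0.03767 m/s. Path length L = v·t = 0.03767 m/s × 4927 s = 185.6 m.
Convert: Hardness H = 7257 MPa = 7.257e+09 Pa.
Convert: Pad sides 10.16 mm × 5.236 mm = 0.01016 m × 0.005236 m. Contact area A = 0.01016 m × 0.005236 m = 5.320e-05 m².
Collected in SI base units: W = 151.1 N, H = 7.257e+09 Pa, K = 1.369e-05.
Worn volume V = K·W·L/H = 1.369e-05 · 151.1 · 185.6 / 7.257e+09 = 5.290e-11 m³.
Wear depth h = V/A = 5.290e-11 / 5.320e-05 = 9.945e-07 m.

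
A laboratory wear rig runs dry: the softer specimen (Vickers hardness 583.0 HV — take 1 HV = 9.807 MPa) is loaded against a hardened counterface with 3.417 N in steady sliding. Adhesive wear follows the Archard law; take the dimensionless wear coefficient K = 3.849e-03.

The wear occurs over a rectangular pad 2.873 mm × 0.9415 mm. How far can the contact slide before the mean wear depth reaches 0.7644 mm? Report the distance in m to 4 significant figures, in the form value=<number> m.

value=898.9 m

The algebra keeps full precision — intermediates appear rounded — one last rounding: four significant figures.
Hardness H = 583.0 HV × 9.807 MPa/HV = 5717 MPa = 5.717e+09 Pa.
Pad sides 2.873 mm × 0.9415 mm = 2.873e-03 m × 9.415e-04 m. Contact area A = 2.873e-03 m × 9.415e-04 m = 2.705e-06 m².
Depth limit h_lim = 0.7644 mm = 7.644e-04 m.
Working in SI base units: W = 3.417 N, H = 5.717e+09 Pa, K = 3.849e-03.
Limit volume V_lim = h_lim·A = 7.644e-04 · 2.705e-06 = 2.068e-09 m³.
So the life L = V_lim·H/(K·W) = 2.068e-09 · 5.717e+09 / (3.849e-03 · 3.417) = 898.9 m.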